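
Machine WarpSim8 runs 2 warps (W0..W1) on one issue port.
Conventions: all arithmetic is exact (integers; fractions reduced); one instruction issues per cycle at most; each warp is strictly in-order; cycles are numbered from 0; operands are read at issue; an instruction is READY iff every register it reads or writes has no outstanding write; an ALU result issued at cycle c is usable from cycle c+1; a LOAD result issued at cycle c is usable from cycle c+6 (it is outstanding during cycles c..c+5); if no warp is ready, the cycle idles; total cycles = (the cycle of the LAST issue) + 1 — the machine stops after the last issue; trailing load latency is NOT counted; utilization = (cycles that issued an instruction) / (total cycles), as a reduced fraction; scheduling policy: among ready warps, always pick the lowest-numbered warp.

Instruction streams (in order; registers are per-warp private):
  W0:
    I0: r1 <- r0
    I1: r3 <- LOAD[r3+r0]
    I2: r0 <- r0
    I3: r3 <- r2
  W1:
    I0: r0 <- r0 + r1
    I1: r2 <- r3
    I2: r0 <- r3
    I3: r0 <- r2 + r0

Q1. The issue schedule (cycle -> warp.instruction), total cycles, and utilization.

cycle 0: W0.I0
cycle 1: W0.I1
cycle 2: W0.I2
cycle 3: W1.I0
cycle 4: W1.I1
cycle 5: W1.I2
cycle 6: W1.I3
cycle 7: W0.I3

Answer: 8 cycles, utilization 1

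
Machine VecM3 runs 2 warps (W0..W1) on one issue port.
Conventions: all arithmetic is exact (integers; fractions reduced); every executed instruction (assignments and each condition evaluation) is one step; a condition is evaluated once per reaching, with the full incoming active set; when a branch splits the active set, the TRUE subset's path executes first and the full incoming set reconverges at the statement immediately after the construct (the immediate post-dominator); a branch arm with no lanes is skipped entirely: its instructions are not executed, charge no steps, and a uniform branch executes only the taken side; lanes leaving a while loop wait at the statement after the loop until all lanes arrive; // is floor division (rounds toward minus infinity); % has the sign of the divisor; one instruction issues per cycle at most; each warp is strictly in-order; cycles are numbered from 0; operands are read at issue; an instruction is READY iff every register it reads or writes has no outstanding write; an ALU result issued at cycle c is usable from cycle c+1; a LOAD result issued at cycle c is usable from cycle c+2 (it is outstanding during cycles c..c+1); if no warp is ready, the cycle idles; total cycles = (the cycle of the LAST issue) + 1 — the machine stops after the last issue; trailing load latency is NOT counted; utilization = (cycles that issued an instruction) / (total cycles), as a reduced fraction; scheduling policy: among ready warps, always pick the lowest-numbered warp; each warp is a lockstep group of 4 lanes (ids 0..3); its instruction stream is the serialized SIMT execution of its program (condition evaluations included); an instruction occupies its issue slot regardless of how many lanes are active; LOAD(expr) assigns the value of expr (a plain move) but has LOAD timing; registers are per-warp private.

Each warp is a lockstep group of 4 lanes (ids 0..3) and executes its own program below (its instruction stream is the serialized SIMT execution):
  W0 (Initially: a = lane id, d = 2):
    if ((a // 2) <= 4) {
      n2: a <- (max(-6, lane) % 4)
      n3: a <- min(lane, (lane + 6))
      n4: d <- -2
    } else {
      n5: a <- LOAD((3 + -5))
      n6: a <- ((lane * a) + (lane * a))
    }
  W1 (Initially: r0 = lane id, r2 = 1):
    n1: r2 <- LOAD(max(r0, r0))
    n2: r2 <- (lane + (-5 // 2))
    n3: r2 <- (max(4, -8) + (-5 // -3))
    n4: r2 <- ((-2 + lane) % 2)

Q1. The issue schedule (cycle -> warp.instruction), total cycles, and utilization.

cycle 0: W0.I0
cycle 1: W0.I1
cycle 2: W0.I2
cycle 3: W0.I3
cycle 4: W1.I0
cycle 5: idle
cycle 6: W1.I1
cycle 7: W1.I2
cycle 8: W1.I3

Answer: 9 cycles, utilization 8/9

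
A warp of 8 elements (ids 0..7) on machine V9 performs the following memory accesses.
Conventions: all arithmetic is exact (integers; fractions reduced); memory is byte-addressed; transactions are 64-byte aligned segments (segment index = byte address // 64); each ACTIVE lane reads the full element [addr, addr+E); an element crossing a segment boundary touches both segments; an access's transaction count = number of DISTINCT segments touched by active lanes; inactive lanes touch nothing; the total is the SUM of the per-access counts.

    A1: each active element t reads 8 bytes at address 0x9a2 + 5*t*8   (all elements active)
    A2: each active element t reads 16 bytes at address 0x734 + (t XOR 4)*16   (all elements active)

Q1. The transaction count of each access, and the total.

A1: 6 transactions
A2: 3 transactions

Answer: 6,3; total 9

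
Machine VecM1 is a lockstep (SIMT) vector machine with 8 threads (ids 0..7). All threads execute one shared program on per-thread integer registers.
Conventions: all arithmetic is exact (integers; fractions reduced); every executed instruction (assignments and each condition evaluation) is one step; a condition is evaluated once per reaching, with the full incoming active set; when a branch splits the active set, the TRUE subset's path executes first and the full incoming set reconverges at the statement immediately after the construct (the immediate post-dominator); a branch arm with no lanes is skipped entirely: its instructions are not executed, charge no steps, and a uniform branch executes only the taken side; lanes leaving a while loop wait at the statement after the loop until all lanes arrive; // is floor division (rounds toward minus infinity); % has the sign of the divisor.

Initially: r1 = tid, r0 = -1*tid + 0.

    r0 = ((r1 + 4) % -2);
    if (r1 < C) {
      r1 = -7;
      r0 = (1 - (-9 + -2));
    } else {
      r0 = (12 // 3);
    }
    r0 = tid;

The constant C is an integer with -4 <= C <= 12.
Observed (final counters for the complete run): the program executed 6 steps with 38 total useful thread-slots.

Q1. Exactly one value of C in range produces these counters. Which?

Answer: C = 6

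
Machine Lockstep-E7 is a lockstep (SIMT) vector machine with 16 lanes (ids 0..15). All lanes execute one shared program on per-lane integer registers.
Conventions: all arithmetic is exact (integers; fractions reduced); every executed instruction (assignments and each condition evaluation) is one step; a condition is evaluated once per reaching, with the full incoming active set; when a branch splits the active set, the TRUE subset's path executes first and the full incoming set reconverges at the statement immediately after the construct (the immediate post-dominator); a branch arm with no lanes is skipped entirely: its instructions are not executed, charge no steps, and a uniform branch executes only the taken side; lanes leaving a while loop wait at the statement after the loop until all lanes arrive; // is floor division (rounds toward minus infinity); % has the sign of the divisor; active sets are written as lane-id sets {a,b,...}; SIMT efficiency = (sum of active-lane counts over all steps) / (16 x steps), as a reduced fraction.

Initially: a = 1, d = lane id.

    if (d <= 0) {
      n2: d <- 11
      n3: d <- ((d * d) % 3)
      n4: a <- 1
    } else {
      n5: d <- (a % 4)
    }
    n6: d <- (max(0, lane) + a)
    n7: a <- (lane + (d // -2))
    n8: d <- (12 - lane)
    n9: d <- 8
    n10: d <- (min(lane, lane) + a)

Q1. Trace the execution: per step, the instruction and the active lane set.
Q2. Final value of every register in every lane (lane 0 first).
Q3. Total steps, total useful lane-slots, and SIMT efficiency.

step 0: eval (d <= 0)                {0,1,2,3,4,5,6,7,8,9,10,11,12,13,14,15}
step 1: d <- 11                      {0}
step 2: d <- ((d * d) % 3)           {0}
step 3: a <- 1                       {0}
step 4: d <- (a % 4)                 {1,2,3,4,5,6,7,8,9,10,11,12,13,14,15}
step 5: d <- (max(0, lane) + a)      {0,1,2,3,4,5,6,7,8,9,10,11,12,13,14,15}
step 6: a <- (lane + (d // -2))      {0,1,2,3,4,5,6,7,8,9,10,11,12,13,14,15}
step 7: d <- (12 - lane)             {0,1,2,3,4,5,6,7,8,9,10,11,12,13,14,15}
step 8: d <- 8                       {0,1,2,3,4,5,6,7,8,9,10,11,12,13,14,15}
step 9: d <- (min(lane, lane) + a)   {0,1,2,3,4,5,6,7,8,9,10,11,12,13,14,15}

Answer: 10 steps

a: -1,0,0,1,1,2,2,3,3,4,4,5,5,6,6,7
d: -1,1,2,4,5,7,8,10,11,13,14,16,17,19,20,22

steps = 10; useful = 114; efficiency = 114/160 = 57/80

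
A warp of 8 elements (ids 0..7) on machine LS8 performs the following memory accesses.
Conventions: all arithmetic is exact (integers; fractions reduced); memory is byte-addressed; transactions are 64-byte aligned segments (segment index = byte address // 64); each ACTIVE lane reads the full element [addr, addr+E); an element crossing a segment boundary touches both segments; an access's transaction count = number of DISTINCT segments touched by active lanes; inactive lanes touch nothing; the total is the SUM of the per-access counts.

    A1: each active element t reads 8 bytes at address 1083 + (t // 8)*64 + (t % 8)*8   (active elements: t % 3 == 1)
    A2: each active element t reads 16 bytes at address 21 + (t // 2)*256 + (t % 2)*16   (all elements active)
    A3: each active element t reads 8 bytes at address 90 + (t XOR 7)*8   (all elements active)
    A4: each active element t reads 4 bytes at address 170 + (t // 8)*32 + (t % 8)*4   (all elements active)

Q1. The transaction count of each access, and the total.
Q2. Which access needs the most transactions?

A1: 1 transaction
A2: 4 transactions
A3: 2 transactions
A4: 2 transactions

Answer: 1,4,2,2; total 9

Answer: A2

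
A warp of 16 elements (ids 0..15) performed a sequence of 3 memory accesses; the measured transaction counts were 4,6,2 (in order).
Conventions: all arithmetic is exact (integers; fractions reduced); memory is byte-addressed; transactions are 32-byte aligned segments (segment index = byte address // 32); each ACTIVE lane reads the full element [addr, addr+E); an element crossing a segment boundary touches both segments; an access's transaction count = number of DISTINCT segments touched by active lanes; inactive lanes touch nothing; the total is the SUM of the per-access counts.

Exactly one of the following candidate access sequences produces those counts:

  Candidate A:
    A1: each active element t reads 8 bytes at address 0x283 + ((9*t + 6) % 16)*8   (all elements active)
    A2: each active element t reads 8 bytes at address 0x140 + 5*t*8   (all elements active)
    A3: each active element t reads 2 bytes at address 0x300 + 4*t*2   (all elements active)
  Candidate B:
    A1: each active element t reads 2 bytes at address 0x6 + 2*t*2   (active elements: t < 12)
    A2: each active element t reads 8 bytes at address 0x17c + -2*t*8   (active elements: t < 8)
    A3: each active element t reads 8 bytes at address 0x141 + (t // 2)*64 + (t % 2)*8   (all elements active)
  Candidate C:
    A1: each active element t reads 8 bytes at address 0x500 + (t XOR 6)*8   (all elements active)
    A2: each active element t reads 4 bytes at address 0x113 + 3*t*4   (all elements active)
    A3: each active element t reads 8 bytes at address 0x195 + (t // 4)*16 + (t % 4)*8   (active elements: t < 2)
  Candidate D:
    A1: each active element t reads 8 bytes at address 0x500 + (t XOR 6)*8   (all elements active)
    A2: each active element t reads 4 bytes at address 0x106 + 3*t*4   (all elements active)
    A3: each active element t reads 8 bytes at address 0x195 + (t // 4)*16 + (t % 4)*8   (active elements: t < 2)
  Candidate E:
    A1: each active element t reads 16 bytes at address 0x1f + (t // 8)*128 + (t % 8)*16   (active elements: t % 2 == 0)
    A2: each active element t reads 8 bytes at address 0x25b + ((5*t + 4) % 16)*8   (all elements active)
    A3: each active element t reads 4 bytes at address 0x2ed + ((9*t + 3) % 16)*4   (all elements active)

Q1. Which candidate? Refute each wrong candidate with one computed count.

A: A1 gives 5 transactions, not 4
B: A1 gives 2 transactions, not 4
C: A2 gives 7 transactions, not 6
E: A1 gives 9 transactions, not 4
D: all counts match (4,6,2)

Answer: D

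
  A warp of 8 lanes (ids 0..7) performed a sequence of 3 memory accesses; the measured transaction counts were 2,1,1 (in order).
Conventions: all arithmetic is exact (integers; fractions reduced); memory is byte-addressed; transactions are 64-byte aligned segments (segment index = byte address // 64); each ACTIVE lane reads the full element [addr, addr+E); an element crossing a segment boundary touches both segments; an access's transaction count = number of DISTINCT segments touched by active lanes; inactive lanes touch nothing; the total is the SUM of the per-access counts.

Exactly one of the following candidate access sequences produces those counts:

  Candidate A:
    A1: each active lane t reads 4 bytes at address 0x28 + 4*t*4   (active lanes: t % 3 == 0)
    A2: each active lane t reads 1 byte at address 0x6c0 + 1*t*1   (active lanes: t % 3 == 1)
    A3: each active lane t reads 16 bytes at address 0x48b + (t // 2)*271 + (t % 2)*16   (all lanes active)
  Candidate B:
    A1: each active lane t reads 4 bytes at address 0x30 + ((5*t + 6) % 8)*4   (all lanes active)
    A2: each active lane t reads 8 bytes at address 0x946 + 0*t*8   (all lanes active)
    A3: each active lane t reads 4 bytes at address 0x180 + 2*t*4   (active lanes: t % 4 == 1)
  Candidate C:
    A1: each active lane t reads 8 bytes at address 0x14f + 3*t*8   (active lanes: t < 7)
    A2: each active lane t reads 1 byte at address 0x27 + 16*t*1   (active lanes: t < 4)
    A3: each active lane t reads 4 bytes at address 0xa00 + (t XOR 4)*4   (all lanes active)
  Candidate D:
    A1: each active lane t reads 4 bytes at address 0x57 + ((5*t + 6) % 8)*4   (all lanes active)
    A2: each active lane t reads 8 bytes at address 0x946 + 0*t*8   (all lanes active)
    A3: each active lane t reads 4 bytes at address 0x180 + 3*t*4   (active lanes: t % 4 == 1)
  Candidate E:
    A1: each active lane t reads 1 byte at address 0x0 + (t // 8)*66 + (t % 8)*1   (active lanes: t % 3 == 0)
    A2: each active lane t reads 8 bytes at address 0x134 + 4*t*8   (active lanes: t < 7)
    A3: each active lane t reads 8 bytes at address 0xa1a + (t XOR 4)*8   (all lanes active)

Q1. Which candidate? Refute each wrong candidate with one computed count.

A: A1 gives 3 transactions, not 2
C: A1 gives 3 transactions, not 2
D: A1 gives 1 transaction, not 2
E: A1 gives 1 transaction, not 2
B: all counts match (2,1,1)

Answer: B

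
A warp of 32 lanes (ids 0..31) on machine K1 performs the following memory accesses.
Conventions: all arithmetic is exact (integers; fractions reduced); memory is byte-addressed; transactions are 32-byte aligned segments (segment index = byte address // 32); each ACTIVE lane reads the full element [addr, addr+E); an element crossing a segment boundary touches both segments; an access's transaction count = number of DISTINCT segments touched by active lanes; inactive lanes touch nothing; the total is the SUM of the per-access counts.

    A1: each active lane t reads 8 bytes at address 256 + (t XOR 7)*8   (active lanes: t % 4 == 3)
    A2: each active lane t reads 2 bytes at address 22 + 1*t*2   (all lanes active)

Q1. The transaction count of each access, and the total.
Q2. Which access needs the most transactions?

A1: 8 transactions
A2: 3 transactions

Answer: 8,3; total 11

Answer: A1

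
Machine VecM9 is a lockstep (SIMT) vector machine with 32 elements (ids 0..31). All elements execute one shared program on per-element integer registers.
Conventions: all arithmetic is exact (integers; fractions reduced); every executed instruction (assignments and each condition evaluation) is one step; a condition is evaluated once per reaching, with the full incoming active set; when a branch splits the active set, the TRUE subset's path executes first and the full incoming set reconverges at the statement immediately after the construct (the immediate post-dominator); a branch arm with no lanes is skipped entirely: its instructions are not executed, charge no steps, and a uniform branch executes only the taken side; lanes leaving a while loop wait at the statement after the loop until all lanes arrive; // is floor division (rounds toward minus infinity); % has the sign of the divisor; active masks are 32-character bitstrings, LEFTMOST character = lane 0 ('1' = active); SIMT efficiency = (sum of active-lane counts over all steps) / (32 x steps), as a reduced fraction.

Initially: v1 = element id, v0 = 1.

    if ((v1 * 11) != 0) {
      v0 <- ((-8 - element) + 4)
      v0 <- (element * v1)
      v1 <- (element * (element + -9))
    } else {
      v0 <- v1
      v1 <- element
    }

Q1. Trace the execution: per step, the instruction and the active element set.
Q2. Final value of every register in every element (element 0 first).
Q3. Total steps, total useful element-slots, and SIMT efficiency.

step 0: eval ((v1 * 11) != 0)        11111111111111111111111111111111
step 1: v0 <- ((-8 - element) + 4)   01111111111111111111111111111111
step 2: v0 <- (element * v1)         01111111111111111111111111111111
step 3: v1 <- (element * (element + -9)) 01111111111111111111111111111111
step 4: v0 <- v1                     10000000000000000000000000000000
step 5: v1 <- element                10000000000000000000000000000000

Answer: 6 steps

v1: 0,-8,-14,-18,-20,-20,-18,-14,-8,0,10,22,36,52,70,90,112,136,162,190,220,252,286,322,360,400,442,486,532,580,630,682
v0: 0,1,4,9,16,25,36,49,64,81,100,121,144,169,196,225,256,289,324,361,400,441,484,529,576,625,676,729,784,841,900,961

steps = 6; useful = 127; efficiency = 127/192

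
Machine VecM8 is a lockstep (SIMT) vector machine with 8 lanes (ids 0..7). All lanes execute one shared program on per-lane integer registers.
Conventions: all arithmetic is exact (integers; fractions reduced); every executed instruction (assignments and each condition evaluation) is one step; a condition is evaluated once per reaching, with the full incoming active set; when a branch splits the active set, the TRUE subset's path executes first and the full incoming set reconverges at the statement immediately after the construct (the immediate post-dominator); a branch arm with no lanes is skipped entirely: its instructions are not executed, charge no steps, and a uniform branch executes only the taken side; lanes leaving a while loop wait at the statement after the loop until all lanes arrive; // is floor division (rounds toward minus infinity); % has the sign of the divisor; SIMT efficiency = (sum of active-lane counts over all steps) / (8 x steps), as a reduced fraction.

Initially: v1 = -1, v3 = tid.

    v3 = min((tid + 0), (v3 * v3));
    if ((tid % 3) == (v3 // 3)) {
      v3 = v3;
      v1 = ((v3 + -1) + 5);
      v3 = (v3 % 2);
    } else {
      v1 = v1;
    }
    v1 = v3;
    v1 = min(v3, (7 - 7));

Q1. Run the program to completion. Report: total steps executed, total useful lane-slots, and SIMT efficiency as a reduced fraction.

Answer: 8 steps, 44 useful, 11/16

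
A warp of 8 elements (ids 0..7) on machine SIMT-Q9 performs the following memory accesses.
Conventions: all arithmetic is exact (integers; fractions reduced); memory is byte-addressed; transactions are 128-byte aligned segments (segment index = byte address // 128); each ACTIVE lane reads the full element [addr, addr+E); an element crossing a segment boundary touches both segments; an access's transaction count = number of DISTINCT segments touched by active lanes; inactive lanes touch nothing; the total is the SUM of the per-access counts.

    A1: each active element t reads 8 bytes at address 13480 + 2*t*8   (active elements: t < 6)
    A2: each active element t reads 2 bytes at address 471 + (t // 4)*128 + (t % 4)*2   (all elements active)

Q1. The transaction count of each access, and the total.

A1: 1 transaction
A2: 2 transactions

Answer: 1,2; total 3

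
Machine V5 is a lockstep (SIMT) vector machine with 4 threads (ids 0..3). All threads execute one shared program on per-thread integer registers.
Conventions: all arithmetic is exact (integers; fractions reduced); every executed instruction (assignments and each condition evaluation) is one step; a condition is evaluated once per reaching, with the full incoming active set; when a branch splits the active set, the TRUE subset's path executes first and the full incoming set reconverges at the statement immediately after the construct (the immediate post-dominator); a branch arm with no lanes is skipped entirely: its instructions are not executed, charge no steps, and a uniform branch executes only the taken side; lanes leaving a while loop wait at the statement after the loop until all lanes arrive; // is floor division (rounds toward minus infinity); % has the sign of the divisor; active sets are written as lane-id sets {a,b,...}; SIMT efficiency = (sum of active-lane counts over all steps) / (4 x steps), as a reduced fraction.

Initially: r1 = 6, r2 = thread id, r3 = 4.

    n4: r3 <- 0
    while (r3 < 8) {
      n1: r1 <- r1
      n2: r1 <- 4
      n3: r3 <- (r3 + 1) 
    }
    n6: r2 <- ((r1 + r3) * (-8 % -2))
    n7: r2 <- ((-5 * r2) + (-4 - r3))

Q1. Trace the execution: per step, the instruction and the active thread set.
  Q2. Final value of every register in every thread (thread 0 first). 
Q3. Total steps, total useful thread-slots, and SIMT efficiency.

step 0: r3 <- 0                      {0,1,2,3}
step 1: eval (r3 < 8)                {0,1,2,3}
step 2: r1 <- r1                     {0,1,2,3}
step 3: r1 <- 4                      {0,1,2,3}
step 4: r3 <- (r3 + 1)               {0,1,2,3}
step 5: eval (r3 < 8)                {0,1,2,3}
step 6: r1 <- r1                     {0,1,2,3}
step 7: r1 <- 4                      {0,1,2,3}
step 8: r3 <- (r3 + 1)               {0,1,2,3}
step 9: eval (r3 < 8)                {0,1,2,3}
step 10: r1 <- r1                     {0,1,2,3}
step 11: r1 <- 4                      {0,1,2,3}
step 12: r3 <- (r3 + 1)               {0,1,2,3}
step 13: eval (r3 < 8)                {0,1,2,3}
step 14: r1 <- r1                     {0,1,2,3}
step 15: r1 <- 4                      {0,1,2,3}
step 16: r3 <- (r3 + 1)               {0,1,2,3}
step 17: eval (r3 < 8)                {0,1,2,3}
step 18: r1 <- r1                     {0,1,2,3}
step 19: r1 <- 4                      {0,1,2,3}
step 20: r3 <- (r3 + 1)               {0,1,2,3}
step 21: eval (r3 < 8)                {0,1,2,3}
step 22: r1 <- r1                     {0,1,2,3}
step 23: r1 <- 4                      {0,1,2,3}
step 24: r3 <- (r3 + 1)               {0,1,2,3}
step 25: eval (r3 < 8)                {0,1,2,3}
step 26: r1 <- r1                     {0,1,2,3}
step 27: r1 <- 4                      {0,1,2,3}
step 28: r3 <- (r3 + 1)               {0,1,2,3}
step 29: eval (r3 < 8)                {0,1,2,3}
step 30: r1 <- r1                     {0,1,2,3}
step 31: r1 <- 4                      {0,1,2,3}
step 32: r3 <- (r3 + 1)               {0,1,2,3}
step 33: eval (r3 < 8)                {0,1,2,3}
step 34: r2 <- ((r1 + r3) * (-8 % -2)) {0,1,2,3}
step 35: r2 <- ((-5 * r2) + (-4 - r3)) {0,1,2,3}

Answer: 36 steps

r1: 4,4,4,4
r2: -12,-12,-12,-12
r3: 8,8,8,8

steps = 36; useful = 144; efficiency = 144/144 = 1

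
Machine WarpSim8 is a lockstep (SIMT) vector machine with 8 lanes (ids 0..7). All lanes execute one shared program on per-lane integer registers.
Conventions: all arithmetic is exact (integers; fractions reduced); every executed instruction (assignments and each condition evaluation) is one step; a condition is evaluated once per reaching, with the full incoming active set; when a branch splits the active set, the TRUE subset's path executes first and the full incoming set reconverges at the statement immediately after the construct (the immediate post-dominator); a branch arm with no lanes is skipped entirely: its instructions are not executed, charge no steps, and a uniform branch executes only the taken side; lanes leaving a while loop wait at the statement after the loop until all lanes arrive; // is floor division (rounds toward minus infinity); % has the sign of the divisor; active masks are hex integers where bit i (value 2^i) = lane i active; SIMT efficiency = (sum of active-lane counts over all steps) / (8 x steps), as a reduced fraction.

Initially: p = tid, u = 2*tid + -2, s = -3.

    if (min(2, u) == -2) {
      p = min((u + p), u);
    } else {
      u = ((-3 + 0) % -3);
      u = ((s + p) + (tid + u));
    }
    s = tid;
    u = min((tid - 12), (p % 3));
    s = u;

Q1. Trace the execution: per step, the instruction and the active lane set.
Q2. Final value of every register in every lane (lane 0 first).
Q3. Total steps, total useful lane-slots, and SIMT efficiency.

step 0: eval (min(2, u) == -2)       0xff
step 1: p <- min((u + p), u)         0x01
step 2: u <- ((-3 + 0) % -3)         0xfe
step 3: u <- ((s + p) + (tid + u))   0xfe
step 4: s <- tid                     0xff
step 5: u <- min((tid - 12), (p % 3)) 0xff
step 6: s <- u                       0xff

Answer: 7 steps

p: -2,1,2,3,4,5,6,7
u: -12,-11,-10,-9,-8,-7,-6,-5
s: -12,-11,-10,-9,-8,-7,-6,-5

steps = 7; useful = 47; efficiency = 47/56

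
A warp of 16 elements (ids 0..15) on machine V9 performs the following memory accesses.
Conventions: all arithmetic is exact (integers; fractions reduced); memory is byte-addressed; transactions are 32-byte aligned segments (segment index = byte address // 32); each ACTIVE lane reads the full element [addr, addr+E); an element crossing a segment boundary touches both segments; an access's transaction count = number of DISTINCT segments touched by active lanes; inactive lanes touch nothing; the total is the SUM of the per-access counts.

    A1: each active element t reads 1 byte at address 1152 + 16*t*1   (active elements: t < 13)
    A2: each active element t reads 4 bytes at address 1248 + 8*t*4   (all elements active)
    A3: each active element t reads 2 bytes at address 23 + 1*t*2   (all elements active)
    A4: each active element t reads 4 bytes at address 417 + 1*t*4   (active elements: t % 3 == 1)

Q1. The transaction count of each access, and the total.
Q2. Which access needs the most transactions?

A1: 7 transactions
A2: 16 transactions
A3: 2 transactions
A4: 2 transactions

Answer: 7,16,2,2; total 27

Answer: A2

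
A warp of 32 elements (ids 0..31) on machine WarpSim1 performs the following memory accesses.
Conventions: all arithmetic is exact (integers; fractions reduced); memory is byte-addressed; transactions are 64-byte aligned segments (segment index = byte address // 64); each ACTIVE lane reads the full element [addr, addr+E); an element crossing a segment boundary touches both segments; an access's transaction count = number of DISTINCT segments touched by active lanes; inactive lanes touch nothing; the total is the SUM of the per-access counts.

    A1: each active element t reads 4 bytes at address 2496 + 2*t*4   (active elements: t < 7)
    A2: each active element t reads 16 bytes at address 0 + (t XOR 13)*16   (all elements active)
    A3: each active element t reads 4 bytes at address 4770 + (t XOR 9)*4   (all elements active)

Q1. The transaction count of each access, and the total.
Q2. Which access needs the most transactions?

A1: 1 transaction
A2: 8 transactions
A3: 3 transactions

Answer: 1,8,3; total 12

Answer: A2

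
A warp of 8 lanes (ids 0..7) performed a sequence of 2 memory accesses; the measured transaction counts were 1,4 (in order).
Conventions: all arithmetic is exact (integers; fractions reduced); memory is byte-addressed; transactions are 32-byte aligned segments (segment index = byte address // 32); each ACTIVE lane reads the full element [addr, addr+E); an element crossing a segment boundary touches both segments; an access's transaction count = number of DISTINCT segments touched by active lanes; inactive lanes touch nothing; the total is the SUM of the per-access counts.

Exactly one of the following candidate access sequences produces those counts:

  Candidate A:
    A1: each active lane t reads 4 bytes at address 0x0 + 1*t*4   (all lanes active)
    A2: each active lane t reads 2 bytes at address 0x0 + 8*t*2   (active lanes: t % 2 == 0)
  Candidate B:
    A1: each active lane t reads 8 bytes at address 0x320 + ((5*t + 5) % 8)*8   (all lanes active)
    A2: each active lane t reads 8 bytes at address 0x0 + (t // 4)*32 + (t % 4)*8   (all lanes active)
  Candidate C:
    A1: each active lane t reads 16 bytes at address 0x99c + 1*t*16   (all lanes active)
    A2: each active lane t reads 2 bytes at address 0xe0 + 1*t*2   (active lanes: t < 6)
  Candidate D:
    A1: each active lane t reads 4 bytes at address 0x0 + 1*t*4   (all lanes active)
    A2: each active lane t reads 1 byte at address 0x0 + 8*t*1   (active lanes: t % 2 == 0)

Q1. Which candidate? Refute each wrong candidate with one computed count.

B: A1 gives 2 transactions, not 1
C: A1 gives 5 transactions, not 1
D: A2 gives 2 transactions, not 4
A: all counts match (1,4)

Answer: A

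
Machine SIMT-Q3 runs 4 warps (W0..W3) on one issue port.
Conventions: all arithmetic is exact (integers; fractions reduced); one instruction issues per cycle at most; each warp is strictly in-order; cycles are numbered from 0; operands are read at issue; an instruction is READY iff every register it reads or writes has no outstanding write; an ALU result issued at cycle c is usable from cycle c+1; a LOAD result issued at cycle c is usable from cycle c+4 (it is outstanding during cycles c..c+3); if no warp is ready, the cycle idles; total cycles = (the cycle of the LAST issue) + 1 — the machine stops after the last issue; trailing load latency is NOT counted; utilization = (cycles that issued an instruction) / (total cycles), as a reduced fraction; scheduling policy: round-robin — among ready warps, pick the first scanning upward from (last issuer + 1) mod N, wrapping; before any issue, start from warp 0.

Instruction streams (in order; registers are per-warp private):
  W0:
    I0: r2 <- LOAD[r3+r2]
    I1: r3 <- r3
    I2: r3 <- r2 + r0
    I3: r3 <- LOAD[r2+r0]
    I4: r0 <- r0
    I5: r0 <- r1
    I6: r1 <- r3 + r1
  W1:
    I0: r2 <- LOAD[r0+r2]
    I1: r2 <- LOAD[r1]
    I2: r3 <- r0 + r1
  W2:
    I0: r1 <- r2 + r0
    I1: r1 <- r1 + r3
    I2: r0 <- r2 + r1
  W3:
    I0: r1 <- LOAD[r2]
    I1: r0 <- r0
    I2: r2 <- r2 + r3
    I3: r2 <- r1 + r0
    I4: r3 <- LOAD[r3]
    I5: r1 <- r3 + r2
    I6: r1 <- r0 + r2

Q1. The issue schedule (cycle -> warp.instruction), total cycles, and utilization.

cycle 0: W0.I0
cycle 1: W1.I0
cycle 2: W2.I0
cycle 3: W3.I0
cycle 4: W0.I1
cycle 5: W1.I1
cycle 6: W2.I1
cycle 7: W3.I1
cycle 8: W0.I2
cycle 9: W1.I2
cycle 10: W2.I2
cycle 11: W3.I2
cycle 12: W0.I3
cycle 13: W3.I3
cycle 14: W0.I4
cycle 15: W3.I4
cycle 16: W0.I5
cycle 17: W0.I6
cycle 18: idle
cycle 19: W3.I5
cycle 20: W3.I6

Answer: 21 cycles, utilization 20/21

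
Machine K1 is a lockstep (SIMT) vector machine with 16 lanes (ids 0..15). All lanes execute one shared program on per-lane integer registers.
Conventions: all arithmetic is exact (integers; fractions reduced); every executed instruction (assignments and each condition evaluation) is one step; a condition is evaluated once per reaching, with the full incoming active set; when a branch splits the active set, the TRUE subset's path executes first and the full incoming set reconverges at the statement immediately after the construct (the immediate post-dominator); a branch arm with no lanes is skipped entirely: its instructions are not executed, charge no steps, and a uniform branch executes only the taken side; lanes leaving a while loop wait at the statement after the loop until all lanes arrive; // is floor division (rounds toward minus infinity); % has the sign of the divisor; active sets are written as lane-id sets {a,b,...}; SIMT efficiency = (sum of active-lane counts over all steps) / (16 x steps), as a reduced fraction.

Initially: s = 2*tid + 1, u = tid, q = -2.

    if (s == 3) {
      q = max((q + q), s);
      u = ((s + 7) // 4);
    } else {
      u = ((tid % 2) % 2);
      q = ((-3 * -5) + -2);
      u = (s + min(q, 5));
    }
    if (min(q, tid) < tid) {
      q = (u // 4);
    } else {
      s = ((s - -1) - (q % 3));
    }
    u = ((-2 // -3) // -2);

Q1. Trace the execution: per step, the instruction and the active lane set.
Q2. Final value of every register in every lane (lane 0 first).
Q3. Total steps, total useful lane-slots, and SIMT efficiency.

step 0: eval (s == 3)                {0,1,2,3,4,5,6,7,8,9,10,11,12,13,14,15}
step 1: q <- max((q + q), s)         {1}
step 2: u <- ((s + 7) // 4)          {1}
step 3: u <- ((tid % 2) % 2)         {0,2,3,4,5,6,7,8,9,10,11,12,13,14,15}
step 4: q <- ((-3 * -5) + -2)        {0,2,3,4,5,6,7,8,9,10,11,12,13,14,15}
step 5: u <- (s + min(q, 5))         {0,2,3,4,5,6,7,8,9,10,11,12,13,14,15}
step 6: eval (min(q, tid) < tid)     {0,1,2,3,4,5,6,7,8,9,10,11,12,13,14,15}
step 7: q <- (u // 4)                {14,15}
step 8: s <- ((s - -1) - (q % 3))    {0,1,2,3,4,5,6,7,8,9,10,11,12,13}
step 9: u <- ((-2 // -3) // -2)      {0,1,2,3,4,5,6,7,8,9,10,11,12,13,14,15}

Answer: 10 steps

s: 1,4,5,7,9,11,13,15,17,19,21,23,25,27,29,31
u: 0,0,0,0,0,0,0,0,0,0,0,0,0,0,0,0
q: 13,3,13,13,13,13,13,13,13,13,13,13,13,13,8,9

steps = 10; useful = 111; efficiency = 111/160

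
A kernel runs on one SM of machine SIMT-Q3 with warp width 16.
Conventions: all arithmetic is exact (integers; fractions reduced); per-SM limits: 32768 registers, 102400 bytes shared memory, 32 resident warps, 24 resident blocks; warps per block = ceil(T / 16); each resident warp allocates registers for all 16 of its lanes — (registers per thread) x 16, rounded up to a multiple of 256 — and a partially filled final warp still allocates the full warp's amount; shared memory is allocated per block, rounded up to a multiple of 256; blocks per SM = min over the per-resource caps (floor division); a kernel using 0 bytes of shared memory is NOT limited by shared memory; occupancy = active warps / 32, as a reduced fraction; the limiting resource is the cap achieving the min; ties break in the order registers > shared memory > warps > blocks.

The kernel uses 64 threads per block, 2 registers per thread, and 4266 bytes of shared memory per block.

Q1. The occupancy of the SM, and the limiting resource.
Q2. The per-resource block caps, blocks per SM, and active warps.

Answer: occupancy 1, limited by warps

registers: 32 blocks
shared memory: 23 blocks
warps: 8 blocks
blocks: 24 blocks

Answer: 8 blocks, 32 active warps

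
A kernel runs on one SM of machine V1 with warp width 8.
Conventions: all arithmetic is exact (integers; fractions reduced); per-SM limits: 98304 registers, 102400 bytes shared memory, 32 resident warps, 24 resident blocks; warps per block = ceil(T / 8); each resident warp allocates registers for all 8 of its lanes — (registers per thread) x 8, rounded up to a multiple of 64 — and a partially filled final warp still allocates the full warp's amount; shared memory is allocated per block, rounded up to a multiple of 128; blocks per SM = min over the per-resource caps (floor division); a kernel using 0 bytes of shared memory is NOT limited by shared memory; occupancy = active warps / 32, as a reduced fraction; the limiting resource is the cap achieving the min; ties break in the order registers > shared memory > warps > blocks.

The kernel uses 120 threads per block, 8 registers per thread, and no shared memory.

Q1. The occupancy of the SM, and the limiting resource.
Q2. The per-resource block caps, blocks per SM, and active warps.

Answer: occupancy 15/16, limited by warps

registers: 102 blocks
shared memory: no limit (kernel uses none)
warps: 2 blocks
blocks: 24 blocks

Answer: 2 blocks, 30 active warps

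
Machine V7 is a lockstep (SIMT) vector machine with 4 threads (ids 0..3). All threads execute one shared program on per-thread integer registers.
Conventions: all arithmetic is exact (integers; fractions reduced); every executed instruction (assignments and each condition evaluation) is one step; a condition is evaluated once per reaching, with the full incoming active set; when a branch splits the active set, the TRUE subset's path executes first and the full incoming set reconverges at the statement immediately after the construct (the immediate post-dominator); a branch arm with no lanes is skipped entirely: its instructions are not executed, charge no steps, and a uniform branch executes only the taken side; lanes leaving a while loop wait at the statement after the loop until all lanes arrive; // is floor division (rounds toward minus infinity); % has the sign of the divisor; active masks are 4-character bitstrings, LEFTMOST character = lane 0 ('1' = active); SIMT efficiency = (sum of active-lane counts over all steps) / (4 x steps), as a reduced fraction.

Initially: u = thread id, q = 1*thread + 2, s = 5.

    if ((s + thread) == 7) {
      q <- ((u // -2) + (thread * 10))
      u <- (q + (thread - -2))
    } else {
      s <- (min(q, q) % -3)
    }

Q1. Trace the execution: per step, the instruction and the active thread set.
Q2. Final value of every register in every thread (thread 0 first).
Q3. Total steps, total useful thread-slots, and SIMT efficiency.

step 0: eval ((s + thread) == 7)     1111
step 1: q <- ((u // -2) + (thread * 10)) 0010
step 2: u <- (q + (thread - -2))     0010
step 3: s <- (min(q, q) % -3)        1101

Answer: 4 steps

u: 0,1,23,3
q: 2,3,19,5
s: -1,0,5,-1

steps = 4; useful = 9; efficiency = 9/16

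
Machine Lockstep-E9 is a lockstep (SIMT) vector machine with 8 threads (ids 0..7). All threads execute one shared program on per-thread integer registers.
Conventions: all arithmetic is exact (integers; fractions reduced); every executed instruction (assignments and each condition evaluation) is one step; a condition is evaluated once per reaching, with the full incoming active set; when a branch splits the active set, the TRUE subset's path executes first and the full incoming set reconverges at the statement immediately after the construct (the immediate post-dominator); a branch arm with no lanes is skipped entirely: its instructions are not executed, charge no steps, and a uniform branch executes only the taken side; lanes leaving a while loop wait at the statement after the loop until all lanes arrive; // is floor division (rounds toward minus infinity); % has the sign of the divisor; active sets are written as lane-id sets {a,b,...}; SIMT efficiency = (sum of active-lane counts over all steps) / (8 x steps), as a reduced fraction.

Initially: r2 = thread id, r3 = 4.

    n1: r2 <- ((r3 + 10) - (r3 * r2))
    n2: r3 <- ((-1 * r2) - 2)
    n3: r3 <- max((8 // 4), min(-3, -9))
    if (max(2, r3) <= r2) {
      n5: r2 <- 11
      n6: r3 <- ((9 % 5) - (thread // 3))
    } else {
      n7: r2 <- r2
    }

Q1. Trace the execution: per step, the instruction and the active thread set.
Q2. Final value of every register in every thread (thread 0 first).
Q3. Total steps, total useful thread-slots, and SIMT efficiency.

step 0: r2 <- ((r3 + 10) - (r3 * r2)) {0,1,2,3,4,5,6,7}
step 1: r3 <- ((-1 * r2) - 2)        {0,1,2,3,4,5,6,7}
step 2: r3 <- max((8 // 4), min(-3, -9)) {0,1,2,3,4,5,6,7}
step 3: eval (max(2, r3) <= r2)      {0,1,2,3,4,5,6,7}
step 4: r2 <- 11                     {0,1,2,3}
step 5: r3 <- ((9 % 5) - (thread // 3)) {0,1,2,3}
step 6: r2 <- r2                     {4,5,6,7}

Answer: 7 steps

r2: 11,11,11,11,-2,-6,-10,-14
r3: 4,4,4,3,2,2,2,2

steps = 7; useful = 44; efficiency = 44/56 = 11/14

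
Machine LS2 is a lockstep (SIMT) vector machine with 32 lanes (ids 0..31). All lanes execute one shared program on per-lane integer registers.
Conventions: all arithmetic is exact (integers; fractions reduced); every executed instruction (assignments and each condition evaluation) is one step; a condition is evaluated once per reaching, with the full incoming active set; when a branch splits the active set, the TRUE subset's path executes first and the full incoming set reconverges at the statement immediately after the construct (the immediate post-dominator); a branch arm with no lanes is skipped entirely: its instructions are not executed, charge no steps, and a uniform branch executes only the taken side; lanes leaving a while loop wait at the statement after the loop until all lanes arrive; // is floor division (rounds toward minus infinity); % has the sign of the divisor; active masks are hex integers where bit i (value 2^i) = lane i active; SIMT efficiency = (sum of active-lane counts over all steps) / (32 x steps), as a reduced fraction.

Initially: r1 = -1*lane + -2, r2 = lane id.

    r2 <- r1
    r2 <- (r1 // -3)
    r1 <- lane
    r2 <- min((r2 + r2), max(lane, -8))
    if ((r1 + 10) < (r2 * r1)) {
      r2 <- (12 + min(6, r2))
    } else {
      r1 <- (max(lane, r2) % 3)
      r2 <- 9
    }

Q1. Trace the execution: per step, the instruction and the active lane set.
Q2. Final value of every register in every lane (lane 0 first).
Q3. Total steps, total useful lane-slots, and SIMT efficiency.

step 0: r2 <- r1                     0xffffffff
step 1: r2 <- (r1 // -3)             0xffffffff
step 2: r1 <- lane                   0xffffffff
step 3: r2 <- min((r2 + r2), max(lane, -8)) 0xffffffff
step 4: eval ((r1 + 10) < (r2 * r1)) 0xffffffff
step 5: r2 <- (12 + min(6, r2))      0xfffffff0
step 6: r1 <- (max(lane, r2) % 3)    0x0000000f
step 7: r2 <- 9                      0x0000000f

Answer: 8 steps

r1: 0,1,2,0,4,5,6,7,8,9,10,11,12,13,14,15,16,17,18,19,20,21,22,23,24,25,26,27,28,29,30,31
r2: 9,9,9,9,16,16,16,18,18,18,18,18,18,18,18,18,18,18,18,18,18,18,18,18,18,18,18,18,18,18,18,18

steps = 8; useful = 196; efficiency = 196/256 = 49/64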